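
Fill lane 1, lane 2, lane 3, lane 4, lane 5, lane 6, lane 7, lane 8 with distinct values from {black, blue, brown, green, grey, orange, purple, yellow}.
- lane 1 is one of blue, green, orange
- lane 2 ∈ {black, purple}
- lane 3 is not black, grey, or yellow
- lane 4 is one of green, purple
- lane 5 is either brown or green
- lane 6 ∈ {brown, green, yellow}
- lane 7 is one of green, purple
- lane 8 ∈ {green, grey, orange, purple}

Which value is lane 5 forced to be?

The 8 variables draw from only 8 values {black, blue, brown, green, grey, orange, purple, yellow}, so each is used; only lane 2 can be black, hence lane 2 = black.
The 7 still-open variables draw from only 7 values {blue, brown, green, grey, orange, purple, yellow}, so each is used; only lane 8 can be grey, hence lane 8 = grey.
The 6 still-open variables together cover exactly {blue, brown, green, orange, purple, yellow} — 6 values for 6 variables — and yellow appears only in lane 6's list, so lane 6 = yellow.
lane 4 and lane 7 share exactly the 2 values {green, purple}; by pigeonhole those values go to them, so strike green, purple from lane 1, lane 3, lane 5.
So lane 5 = brown.

brown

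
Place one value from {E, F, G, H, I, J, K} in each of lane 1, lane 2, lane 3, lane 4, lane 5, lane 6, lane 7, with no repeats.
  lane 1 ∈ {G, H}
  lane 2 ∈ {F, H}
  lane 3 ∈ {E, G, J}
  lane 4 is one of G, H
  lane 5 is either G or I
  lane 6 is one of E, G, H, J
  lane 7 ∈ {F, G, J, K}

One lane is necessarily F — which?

lane 2

The 7 variables draw from only 7 values {E, F, G, H, I, J, K}, so each is used; only lane 5 can be I, hence lane 5 = I.
Among the 6 still-open variables, K fits only lane 7 (and all 6 values in {E, F, G, H, J, K} must be used), so lane 7 = K.
Among the 5 still-open variables, F fits only lane 2 (and all 5 values in {E, F, G, H, J} must be used), so lane 2 = F.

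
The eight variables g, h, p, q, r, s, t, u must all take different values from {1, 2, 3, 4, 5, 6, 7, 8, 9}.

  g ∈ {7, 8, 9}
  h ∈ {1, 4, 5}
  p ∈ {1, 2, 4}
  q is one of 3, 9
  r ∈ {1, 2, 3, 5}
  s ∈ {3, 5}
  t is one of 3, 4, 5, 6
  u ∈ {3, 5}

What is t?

The 2 variables s and u are confined to {3, 5}, which locks those values in; drop them from h, q, r, t.
q has just one choice, so q = 9. So g can't be 9.
h, p, r share exactly the 3 values {1, 2, 4}; by pigeonhole those values go to them, so strike 1, 2, 4 from t.
So t = 6.

6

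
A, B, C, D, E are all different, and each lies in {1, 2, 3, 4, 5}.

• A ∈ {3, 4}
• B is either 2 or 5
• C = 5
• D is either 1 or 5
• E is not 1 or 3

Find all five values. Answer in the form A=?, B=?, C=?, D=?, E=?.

C's domain is down to {5}, so C = 5. Strike 5 from B, D, E.
That leaves D = 1.
B's domain is down to {2}, so B = 2. Strike 2 from E.
E must be 4 (only option left). Strike 4 from A.
A must be 3 (only option left).

A=3, B=2, C=5, D=1, E=4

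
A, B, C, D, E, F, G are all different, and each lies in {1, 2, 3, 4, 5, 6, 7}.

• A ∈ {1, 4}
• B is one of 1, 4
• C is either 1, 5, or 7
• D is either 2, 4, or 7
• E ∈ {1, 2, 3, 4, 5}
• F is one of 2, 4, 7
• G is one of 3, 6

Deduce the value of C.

Among the 7 variables, 6 fits only G (and all 7 values in {1, 2, 3, 4, 5, 6, 7} must be used), so G = 6.
The 6 still-open variables draw from only 6 values {1, 2, 3, 4, 5, 7}, so each is used; only E can be 3, hence E = 3.
Among the 5 still-open variables, 5 fits only C (and all 5 values in {1, 2, 4, 5, 7} must be used), so C = 5.

5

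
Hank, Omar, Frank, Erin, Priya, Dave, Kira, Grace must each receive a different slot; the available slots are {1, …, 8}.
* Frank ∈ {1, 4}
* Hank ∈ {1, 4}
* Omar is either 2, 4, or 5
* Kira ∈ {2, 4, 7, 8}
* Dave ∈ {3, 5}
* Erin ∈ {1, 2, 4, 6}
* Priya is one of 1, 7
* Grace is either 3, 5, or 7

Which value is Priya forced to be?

7

The 8 variables together cover exactly {1, 2, 3, 4, 5, 6, 7, 8} — 8 values for 8 variables — and 6 appears only in Erin's list, so Erin = 6.
The 7 still-open variables together cover exactly {1, 2, 3, 4, 5, 7, 8} — 7 values for 7 variables — and 8 appears only in Kira's list, so Kira = 8.
The 6 still-open variables together cover exactly {1, 2, 3, 4, 5, 7} — 6 values for 6 variables — and 2 appears only in Omar's list, so Omar = 2.
Hank and Frank between them cover only {1, 4} — a naked pair. Remove those values from Priya.
So Priya = 7.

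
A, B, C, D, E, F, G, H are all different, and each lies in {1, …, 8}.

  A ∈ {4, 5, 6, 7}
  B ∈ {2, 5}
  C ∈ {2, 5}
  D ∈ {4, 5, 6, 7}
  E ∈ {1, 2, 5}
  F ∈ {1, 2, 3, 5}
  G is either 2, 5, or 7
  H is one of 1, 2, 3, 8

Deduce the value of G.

7

The 8 variables together cover exactly {1, 2, 3, 4, 5, 6, 7, 8} — 8 values for 8 variables — and 8 appears only in H's list, so H = 8.
The 7 still-open variables draw from only 7 values {1, 2, 3, 4, 5, 6, 7}, so each is used; only F can be 3, hence F = 3.
The 6 still-open variables together cover exactly {1, 2, 4, 5, 6, 7} — 6 values for 6 variables — and 1 appears only in E's list, so E = 1.
B and C between them cover only {2, 5} — a naked pair. Remove those values from A, D, G.
So G = 7.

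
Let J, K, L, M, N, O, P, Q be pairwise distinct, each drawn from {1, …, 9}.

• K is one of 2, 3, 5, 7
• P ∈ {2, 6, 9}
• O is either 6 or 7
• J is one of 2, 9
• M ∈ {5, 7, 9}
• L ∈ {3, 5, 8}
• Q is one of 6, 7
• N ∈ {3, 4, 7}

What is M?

5

Among the 8 variables, 4 fits only N (and all 8 values in {2, 3, 4, 5, 6, 7, 8, 9} must be used), so N = 4.
Among the 7 still-open variables, 8 fits only L (and all 7 values in {2, 3, 5, 6, 7, 8, 9} must be used), so L = 8.
Among the 6 still-open variables, 3 fits only K (and all 6 values in {2, 3, 5, 6, 7, 9} must be used), so K = 3.
The 5 still-open variables draw from only 5 values {2, 5, 6, 7, 9}, so each is used; only M can be 5, hence M = 5.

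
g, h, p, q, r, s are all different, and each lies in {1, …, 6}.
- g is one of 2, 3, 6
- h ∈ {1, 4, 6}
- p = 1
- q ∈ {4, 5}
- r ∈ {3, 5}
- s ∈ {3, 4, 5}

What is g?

2

p must be 1 (only option left). Strike 1 from h.
Among the 5 still-open variables, 2 fits only g (and all 5 values in {2, 3, 4, 5, 6} must be used), so g = 2.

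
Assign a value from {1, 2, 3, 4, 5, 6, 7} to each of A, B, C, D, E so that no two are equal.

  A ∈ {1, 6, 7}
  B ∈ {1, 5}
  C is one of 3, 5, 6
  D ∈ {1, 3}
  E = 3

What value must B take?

5

E must be 3 (only option left). So C, D can't be 3.
D's domain is down to {1}, so D = 1. So A, B can't be 1.
So B = 5.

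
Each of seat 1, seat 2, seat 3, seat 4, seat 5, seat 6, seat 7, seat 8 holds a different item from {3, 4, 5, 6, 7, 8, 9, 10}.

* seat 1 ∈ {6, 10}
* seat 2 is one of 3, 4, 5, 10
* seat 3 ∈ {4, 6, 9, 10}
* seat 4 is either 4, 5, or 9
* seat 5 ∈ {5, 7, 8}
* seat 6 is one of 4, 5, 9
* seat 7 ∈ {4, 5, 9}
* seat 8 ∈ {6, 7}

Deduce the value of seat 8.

The 8 variables together cover exactly {3, 4, 5, 6, 7, 8, 9, 10} — 8 values for 8 variables — and 3 appears only in seat 2's list, so seat 2 = 3.
The 7 still-open variables together cover exactly {4, 5, 6, 7, 8, 9, 10} — 7 values for 7 variables — and 8 appears only in seat 5's list, so seat 5 = 8.
The 6 still-open variables draw from only 6 values {4, 5, 6, 7, 9, 10}, so each is used; only seat 8 can be 7, hence seat 8 = 7.

7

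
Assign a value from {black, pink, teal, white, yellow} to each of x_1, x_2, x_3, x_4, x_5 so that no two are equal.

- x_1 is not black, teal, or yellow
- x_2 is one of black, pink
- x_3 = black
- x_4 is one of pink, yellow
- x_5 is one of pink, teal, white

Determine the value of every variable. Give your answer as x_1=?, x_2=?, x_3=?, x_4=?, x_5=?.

x_3 must be black (only option left). Strike black from x_2.
x_2 has just one choice, so x_2 = pink. Eliminate pink elsewhere: x_1, x_4, x_5.
x_4 must be yellow (only option left).
That leaves x_1 = white. Remove white from x_5.
That leaves x_5 = teal.

x_1=white, x_2=pink, x_3=black, x_4=yellow, x_5=teal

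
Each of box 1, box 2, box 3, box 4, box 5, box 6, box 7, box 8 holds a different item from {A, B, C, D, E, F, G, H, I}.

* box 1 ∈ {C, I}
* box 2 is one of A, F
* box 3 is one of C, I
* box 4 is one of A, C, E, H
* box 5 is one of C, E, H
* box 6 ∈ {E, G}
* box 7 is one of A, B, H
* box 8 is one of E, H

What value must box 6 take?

The 8 variables together cover exactly {A, B, C, E, F, G, H, I} — 8 values for 8 variables — and B appears only in box 7's list, so box 7 = B.
The 7 still-open variables together cover exactly {A, C, E, F, G, H, I} — 7 values for 7 variables — and F appears only in box 2's list, so box 2 = F.
The 6 still-open variables together cover exactly {A, C, E, G, H, I} — 6 values for 6 variables — and A appears only in box 4's list, so box 4 = A.
The 5 still-open variables together cover exactly {C, E, G, H, I} — 5 values for 5 variables — and G appears only in box 6's list, so box 6 = G.

G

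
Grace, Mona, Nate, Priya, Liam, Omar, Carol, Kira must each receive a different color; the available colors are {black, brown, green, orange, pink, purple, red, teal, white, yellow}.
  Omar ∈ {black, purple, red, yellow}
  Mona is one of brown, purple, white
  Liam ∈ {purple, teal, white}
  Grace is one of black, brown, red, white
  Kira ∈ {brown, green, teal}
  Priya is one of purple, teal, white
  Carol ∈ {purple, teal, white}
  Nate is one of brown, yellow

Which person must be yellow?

Nate

The 8 variables together cover exactly {black, brown, green, purple, red, teal, white, yellow} — 8 values for 8 variables — and green appears only in Kira's list, so Kira = green.
Priya, Liam, Carol between them cover only {purple, teal, white} — a naked triple. Remove those values from Grace, Mona, Omar.
Mona has just one choice, so Mona = brown. Strike brown from Grace, Nate.
So yellow goes to Nate.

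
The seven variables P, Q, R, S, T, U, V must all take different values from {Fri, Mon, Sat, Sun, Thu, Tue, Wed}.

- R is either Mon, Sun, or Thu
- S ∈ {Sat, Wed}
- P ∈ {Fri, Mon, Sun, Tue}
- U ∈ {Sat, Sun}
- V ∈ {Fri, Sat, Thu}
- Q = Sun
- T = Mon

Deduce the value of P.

Q must be Sun (only option left). Eliminate Sun elsewhere: P, R, U.
That leaves T = Mon. Eliminate Mon elsewhere: P, R.
U has just one choice, so U = Sat. Strike Sat from S, V.
R has just one choice, so R = Thu. Eliminate Thu elsewhere: V.
S must be Wed (only option left).
V has just one choice, so V = Fri. Eliminate Fri elsewhere: P.
So P = Tue.

Tue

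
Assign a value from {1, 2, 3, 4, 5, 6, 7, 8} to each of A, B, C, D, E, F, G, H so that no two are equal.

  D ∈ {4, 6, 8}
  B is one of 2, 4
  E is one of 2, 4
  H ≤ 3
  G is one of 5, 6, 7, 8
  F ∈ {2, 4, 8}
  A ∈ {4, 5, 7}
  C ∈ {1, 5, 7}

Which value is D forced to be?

Among the 8 variables, 3 fits only H (and all 8 values in {1, 2, 3, 4, 5, 6, 7, 8} must be used), so H = 3.
The 7 still-open variables together cover exactly {1, 2, 4, 5, 6, 7, 8} — 7 values for 7 variables — and 1 appears only in C's list, so C = 1.
B and E share exactly the 2 values {2, 4}; by pigeonhole those values go to them, so strike 2, 4 from A, D, F.
F has just one choice, so F = 8. Remove 8 from D, G.
So D = 6.

6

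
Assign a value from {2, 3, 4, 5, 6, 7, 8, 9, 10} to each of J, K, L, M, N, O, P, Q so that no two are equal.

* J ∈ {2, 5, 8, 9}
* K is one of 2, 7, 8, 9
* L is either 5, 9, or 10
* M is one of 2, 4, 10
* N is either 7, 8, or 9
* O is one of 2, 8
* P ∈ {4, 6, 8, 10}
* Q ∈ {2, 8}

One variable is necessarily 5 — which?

J

The 8 variables together cover exactly {2, 4, 5, 6, 7, 8, 9, 10} — 8 values for 8 variables — and 6 appears only in P's list, so P = 6.
The 7 still-open variables draw from only 7 values {2, 4, 5, 7, 8, 9, 10}, so each is used; only M can be 4, hence M = 4.
The 6 still-open variables together cover exactly {2, 5, 7, 8, 9, 10} — 6 values for 6 variables — and 10 appears only in L's list, so L = 10.
The 5 still-open variables draw from only 5 values {2, 5, 7, 8, 9}, so each is used; only J can be 5, hence J = 5.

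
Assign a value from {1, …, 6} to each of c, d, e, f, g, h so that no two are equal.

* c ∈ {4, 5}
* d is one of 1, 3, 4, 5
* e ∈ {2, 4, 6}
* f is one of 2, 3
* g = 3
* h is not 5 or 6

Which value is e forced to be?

6

g's domain is down to {3}, so g = 3. Eliminate 3 elsewhere: d, f, h.
f has just one choice, so f = 2. Eliminate 2 elsewhere: e, h.
Among the 4 still-open variables, 6 fits only e (and all 4 values in {1, 4, 5, 6} must be used), so e = 6.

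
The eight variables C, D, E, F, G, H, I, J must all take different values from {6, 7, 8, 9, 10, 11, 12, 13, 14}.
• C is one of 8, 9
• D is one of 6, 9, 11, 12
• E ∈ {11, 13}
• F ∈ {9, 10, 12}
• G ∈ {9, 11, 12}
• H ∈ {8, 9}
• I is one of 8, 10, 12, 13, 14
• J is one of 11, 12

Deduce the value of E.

13

The 8 variables draw from only 8 values {6, 8, 9, 10, 11, 12, 13, 14}, so each is used; only D can be 6, hence D = 6.
The 7 still-open variables together cover exactly {8, 9, 10, 11, 12, 13, 14} — 7 values for 7 variables — and 14 appears only in I's list, so I = 14.
Among the 6 still-open variables, 10 fits only F (and all 6 values in {8, 9, 10, 11, 12, 13} must be used), so F = 10.
The 5 still-open variables draw from only 5 values {8, 9, 11, 12, 13}, so each is used; only E can be 13, hence E = 13.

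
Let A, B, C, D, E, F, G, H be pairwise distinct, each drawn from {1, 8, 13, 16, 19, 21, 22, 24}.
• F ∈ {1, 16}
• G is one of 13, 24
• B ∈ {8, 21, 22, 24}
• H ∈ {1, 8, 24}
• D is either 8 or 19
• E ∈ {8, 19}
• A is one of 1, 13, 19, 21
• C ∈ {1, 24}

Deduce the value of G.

The 8 variables draw from only 8 values {1, 8, 13, 16, 19, 21, 22, 24}, so each is used; only F can be 16, hence F = 16.
Among the 7 still-open variables, 22 fits only B (and all 7 values in {1, 8, 13, 19, 21, 22, 24} must be used), so B = 22.
The 6 still-open variables draw from only 6 values {1, 8, 13, 19, 21, 24}, so each is used; only A can be 21, hence A = 21.
The 5 still-open variables together cover exactly {1, 8, 13, 19, 24} — 5 values for 5 variables — and 13 appears only in G's list, so G = 13.

13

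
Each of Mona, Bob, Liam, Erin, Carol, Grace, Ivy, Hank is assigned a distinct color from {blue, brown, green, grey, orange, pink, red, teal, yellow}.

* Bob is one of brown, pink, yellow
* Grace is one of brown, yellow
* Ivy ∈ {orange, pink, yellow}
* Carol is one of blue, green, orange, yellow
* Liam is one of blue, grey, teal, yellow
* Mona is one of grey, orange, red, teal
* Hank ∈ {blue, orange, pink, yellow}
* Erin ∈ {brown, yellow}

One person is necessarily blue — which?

Erin and Grace share exactly the 2 values {brown, yellow}; by pigeonhole those values go to them, so strike brown, yellow from Bob, Liam, Carol, Ivy, Hank.
Bob must be pink (only option left). Strike pink from Ivy, Hank.
Ivy's domain is down to {orange}, so Ivy = orange. Strike orange from Mona, Carol, Hank.
So blue goes to Hank.

Hank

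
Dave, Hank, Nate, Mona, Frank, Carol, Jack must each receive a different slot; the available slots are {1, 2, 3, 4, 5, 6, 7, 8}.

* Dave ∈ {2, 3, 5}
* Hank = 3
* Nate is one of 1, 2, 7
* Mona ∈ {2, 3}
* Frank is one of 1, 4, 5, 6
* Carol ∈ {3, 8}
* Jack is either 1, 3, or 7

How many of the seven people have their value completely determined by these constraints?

4

Hank has just one choice, so Hank = 3. Remove 3 from Dave, Mona, Carol, Jack.
Mona has just one choice, so Mona = 2. Eliminate 2 elsewhere: Dave, Nate.
That leaves Carol = 8.
That leaves Dave = 5. Strike 5 from Frank.
Nate and Jack between them cover only {1, 7} — a naked pair. Remove those values from Frank.
Determined: Dave=5, Hank=3, Mona=2, Carol=8. The other people each still have more than one consistent value. That makes 4.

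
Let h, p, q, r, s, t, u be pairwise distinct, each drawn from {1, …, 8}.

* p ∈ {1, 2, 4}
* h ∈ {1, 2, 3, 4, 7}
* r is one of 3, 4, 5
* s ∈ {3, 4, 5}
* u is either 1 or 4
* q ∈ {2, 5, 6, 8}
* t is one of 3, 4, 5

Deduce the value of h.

7

r, s, t between them cover only {3, 4, 5} — a naked triple. Remove those values from h, p, q, u.
u has just one choice, so u = 1. Strike 1 from h, p.
p's domain is down to {2}, so p = 2. Remove 2 from h, q.
So h = 7.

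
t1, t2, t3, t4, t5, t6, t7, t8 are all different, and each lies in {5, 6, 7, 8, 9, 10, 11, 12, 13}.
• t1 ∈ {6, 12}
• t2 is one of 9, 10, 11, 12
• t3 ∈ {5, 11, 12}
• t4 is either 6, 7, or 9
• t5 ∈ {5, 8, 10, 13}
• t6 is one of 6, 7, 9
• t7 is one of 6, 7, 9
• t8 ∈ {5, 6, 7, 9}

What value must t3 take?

11

The 3 variables t4, t6, t7 are confined to {6, 7, 9}, which locks those values in; drop them from t1, t2, t8.
t1 must be 12 (only option left). So t2, t3 can't be 12.
t8's domain is down to {5}, so t8 = 5. Eliminate 5 elsewhere: t3, t5.
So t3 = 11.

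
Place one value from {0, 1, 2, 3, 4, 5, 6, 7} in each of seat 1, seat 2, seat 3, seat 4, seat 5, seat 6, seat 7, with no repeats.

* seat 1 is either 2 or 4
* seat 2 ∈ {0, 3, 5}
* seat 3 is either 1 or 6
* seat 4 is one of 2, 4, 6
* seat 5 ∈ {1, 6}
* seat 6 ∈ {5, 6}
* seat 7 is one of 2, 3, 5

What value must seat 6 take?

The 7 variables together cover exactly {0, 1, 2, 3, 4, 5, 6} — 7 values for 7 variables — and 0 appears only in seat 2's list, so seat 2 = 0.
Among the 6 still-open variables, 3 fits only seat 7 (and all 6 values in {1, 2, 3, 4, 5, 6} must be used), so seat 7 = 3.
The 5 still-open variables together cover exactly {1, 2, 4, 5, 6} — 5 values for 5 variables — and 5 appears only in seat 6's list, so seat 6 = 5.

5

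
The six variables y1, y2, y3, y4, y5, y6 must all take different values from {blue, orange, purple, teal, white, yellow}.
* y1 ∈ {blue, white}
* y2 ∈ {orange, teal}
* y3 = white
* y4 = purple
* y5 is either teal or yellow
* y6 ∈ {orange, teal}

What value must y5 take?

y3 must be white (only option left). Eliminate white elsewhere: y1.
y4's domain is down to {purple}, so y4 = purple.
That leaves y1 = blue.
The 3 still-open variables together cover exactly {orange, teal, yellow} — 3 values for 3 variables — and yellow appears only in y5's list, so y5 = yellow.

yellow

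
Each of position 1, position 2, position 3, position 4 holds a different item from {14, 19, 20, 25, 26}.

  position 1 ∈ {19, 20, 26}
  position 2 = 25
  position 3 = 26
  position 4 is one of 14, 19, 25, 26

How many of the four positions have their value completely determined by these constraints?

2

position 2 must be 25 (only option left). So position 4 can't be 25.
position 3 has just one choice, so position 3 = 26. Remove 26 from position 1, position 4.
Determined: position 2=25, position 3=26. The other positions each still have more than one consistent value. That makes 2.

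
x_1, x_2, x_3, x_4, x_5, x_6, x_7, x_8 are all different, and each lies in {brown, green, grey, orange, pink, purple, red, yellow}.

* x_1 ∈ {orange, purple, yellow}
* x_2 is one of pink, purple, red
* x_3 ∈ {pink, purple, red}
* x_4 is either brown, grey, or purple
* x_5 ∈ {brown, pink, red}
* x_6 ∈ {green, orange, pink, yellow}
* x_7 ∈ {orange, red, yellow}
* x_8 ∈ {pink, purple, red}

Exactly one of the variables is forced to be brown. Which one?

The 8 variables together cover exactly {brown, green, grey, orange, pink, purple, red, yellow} — 8 values for 8 variables — and green appears only in x_6's list, so x_6 = green.
Among the 7 still-open variables, grey fits only x_4 (and all 7 values in {brown, grey, orange, pink, purple, red, yellow} must be used), so x_4 = grey.
The 6 still-open variables draw from only 6 values {brown, orange, pink, purple, red, yellow}, so each is used; only x_5 can be brown, hence x_5 = brown.

x_5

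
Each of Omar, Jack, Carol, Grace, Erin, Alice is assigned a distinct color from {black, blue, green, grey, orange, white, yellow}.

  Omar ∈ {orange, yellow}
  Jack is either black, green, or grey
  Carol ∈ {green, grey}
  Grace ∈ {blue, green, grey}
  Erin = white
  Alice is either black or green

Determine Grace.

blue

Erin has just one choice, so Erin = white.
Jack, Carol, Alice share exactly the 3 values {black, green, grey}; by pigeonhole those values go to them, so strike black, green, grey from Grace.
So Grace = blue.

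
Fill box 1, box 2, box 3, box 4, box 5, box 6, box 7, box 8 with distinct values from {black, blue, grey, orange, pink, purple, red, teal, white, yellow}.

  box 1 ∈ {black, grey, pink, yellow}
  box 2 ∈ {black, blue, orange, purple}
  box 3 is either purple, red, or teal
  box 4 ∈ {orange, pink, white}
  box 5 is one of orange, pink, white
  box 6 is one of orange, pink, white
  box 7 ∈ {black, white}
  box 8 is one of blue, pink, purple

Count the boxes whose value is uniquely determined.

1

box 4, box 5, box 6 between them cover only {orange, pink, white} — a naked triple. Remove those values from box 1, box 2, box 7, box 8.
box 7 must be black (only option left). Remove black from box 1, box 2.
The 2 variables box 2 and box 8 are confined to {blue, purple}, which locks those values in; drop them from box 3.
Determined: box 7=black. The other boxes each still have more than one consistent value. That makes 1.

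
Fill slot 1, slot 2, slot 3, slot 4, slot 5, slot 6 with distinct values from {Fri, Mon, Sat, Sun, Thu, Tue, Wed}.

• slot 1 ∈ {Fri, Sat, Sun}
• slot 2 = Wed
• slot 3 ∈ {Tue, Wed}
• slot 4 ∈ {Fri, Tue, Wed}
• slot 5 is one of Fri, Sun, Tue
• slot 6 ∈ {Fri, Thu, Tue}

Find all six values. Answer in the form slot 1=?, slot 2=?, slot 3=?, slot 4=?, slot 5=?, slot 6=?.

slot 2's domain is down to {Wed}, so slot 2 = Wed. So slot 3, slot 4 can't be Wed.
slot 3 must be Tue (only option left). Remove Tue from slot 4, slot 5, slot 6.
slot 4's domain is down to {Fri}, so slot 4 = Fri. Remove Fri from slot 1, slot 5, slot 6.
slot 5 has just one choice, so slot 5 = Sun. Remove Sun from slot 1.
slot 6 must be Thu (only option left).
slot 1 must be Sat (only option left).

slot 1=Sat, slot 2=Wed, slot 3=Tue, slot 4=Fri, slot 5=Sun, slot 6=Thu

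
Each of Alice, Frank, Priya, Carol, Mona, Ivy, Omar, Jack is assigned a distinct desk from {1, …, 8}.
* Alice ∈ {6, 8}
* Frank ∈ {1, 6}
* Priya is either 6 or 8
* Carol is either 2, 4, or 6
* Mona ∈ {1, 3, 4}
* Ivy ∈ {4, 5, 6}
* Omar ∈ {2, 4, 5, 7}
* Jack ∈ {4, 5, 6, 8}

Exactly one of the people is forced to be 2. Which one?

The 8 variables together cover exactly {1, 2, 3, 4, 5, 6, 7, 8} — 8 values for 8 variables — and 3 appears only in Mona's list, so Mona = 3.
Among the 7 still-open variables, 1 fits only Frank (and all 7 values in {1, 2, 4, 5, 6, 7, 8} must be used), so Frank = 1.
The 6 still-open variables draw from only 6 values {2, 4, 5, 6, 7, 8}, so each is used; only Omar can be 7, hence Omar = 7.
The 5 still-open variables draw from only 5 values {2, 4, 5, 6, 8}, so each is used; only Carol can be 2, hence Carol = 2.

Carol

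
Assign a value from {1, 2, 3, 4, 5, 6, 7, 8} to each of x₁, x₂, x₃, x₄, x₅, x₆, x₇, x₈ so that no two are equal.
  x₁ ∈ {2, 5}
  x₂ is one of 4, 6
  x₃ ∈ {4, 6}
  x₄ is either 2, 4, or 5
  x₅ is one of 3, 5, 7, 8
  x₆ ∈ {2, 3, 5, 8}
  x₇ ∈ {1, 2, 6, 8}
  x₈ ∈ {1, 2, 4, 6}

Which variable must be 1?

x₈

Among the 8 variables, 7 fits only x₅ (and all 8 values in {1, 2, 3, 4, 5, 6, 7, 8} must be used), so x₅ = 7.
The 7 still-open variables together cover exactly {1, 2, 3, 4, 5, 6, 8} — 7 values for 7 variables — and 3 appears only in x₆'s list, so x₆ = 3.
The 6 still-open variables together cover exactly {1, 2, 4, 5, 6, 8} — 6 values for 6 variables — and 8 appears only in x₇'s list, so x₇ = 8.
The 5 still-open variables draw from only 5 values {1, 2, 4, 5, 6}, so each is used; only x₈ can be 1, hence x₈ = 1.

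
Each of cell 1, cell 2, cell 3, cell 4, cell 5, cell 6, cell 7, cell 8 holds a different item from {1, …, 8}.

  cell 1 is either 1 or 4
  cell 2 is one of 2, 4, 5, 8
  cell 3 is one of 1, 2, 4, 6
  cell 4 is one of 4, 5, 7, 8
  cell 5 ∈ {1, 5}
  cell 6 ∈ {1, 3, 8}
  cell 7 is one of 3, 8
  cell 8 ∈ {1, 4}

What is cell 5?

Among the 8 variables, 6 fits only cell 3 (and all 8 values in {1, 2, 3, 4, 5, 6, 7, 8} must be used), so cell 3 = 6.
Among the 7 still-open variables, 2 fits only cell 2 (and all 7 values in {1, 2, 3, 4, 5, 7, 8} must be used), so cell 2 = 2.
Among the 6 still-open variables, 7 fits only cell 4 (and all 6 values in {1, 3, 4, 5, 7, 8} must be used), so cell 4 = 7.
The 5 still-open variables together cover exactly {1, 3, 4, 5, 8} — 5 values for 5 variables — and 5 appears only in cell 5's list, so cell 5 = 5.

5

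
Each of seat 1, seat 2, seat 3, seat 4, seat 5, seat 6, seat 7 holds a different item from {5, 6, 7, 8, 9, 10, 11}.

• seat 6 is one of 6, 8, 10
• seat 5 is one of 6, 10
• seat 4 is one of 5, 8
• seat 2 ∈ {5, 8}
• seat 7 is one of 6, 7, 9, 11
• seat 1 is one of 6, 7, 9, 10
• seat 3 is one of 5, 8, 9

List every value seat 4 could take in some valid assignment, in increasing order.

The 7 variables draw from only 7 values {5, 6, 7, 8, 9, 10, 11}, so each is used; only seat 7 can be 11, hence seat 7 = 11.
The 6 still-open variables draw from only 6 values {5, 6, 7, 8, 9, 10}, so each is used; only seat 1 can be 7, hence seat 1 = 7.
Among the 5 still-open variables, 9 fits only seat 3 (and all 5 values in {5, 6, 8, 9, 10} must be used), so seat 3 = 9.
seat 2 and seat 4 share exactly the 2 values {5, 8}; by pigeonhole those values go to them, so strike 5, 8 from seat 6.
No further eliminations apply; seat 4 can still be any of 5, 8.

5, 8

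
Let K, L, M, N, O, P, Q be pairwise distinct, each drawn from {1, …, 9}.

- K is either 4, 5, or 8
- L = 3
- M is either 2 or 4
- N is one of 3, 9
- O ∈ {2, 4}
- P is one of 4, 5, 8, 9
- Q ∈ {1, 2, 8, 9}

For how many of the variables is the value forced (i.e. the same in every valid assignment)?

L has just one choice, so L = 3. Eliminate 3 elsewhere: N.
N has just one choice, so N = 9. So P, Q can't be 9.
The 5 still-open variables draw from only 5 values {1, 2, 4, 5, 8}, so each is used; only Q can be 1, hence Q = 1.
M and O between them cover only {2, 4} — a naked pair. Remove those values from K, P.
Determined: L=3, N=9, Q=1. The other variables each still have more than one consistent value. That makes 3.

3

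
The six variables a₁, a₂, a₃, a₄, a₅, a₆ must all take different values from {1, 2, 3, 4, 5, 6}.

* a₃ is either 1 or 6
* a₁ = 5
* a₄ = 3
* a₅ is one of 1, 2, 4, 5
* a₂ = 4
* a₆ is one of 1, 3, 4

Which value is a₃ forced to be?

6

a₁ has just one choice, so a₁ = 5. Remove 5 from a₅.
a₂ has just one choice, so a₂ = 4. Eliminate 4 elsewhere: a₅, a₆.
a₄'s domain is down to {3}, so a₄ = 3. Eliminate 3 elsewhere: a₆.
a₆ has just one choice, so a₆ = 1. So a₃, a₅ can't be 1.
So a₃ = 6.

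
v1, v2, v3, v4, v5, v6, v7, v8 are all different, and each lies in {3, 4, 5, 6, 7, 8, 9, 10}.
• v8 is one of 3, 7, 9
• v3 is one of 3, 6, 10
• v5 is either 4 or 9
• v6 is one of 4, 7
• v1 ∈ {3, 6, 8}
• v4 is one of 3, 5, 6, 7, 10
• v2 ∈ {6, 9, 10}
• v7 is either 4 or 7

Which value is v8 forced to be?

The 8 variables together cover exactly {3, 4, 5, 6, 7, 8, 9, 10} — 8 values for 8 variables — and 5 appears only in v4's list, so v4 = 5.
The 7 still-open variables together cover exactly {3, 4, 6, 7, 8, 9, 10} — 7 values for 7 variables — and 8 appears only in v1's list, so v1 = 8.
v6 and v7 share exactly the 2 values {4, 7}; by pigeonhole those values go to them, so strike 4, 7 from v5, v8.
v5 has just one choice, so v5 = 9. Strike 9 from v2, v8.
So v8 = 3.

3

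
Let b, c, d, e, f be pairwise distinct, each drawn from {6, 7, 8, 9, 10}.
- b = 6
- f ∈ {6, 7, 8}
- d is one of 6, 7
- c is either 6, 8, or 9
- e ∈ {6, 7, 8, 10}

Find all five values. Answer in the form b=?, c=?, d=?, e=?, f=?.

b's domain is down to {6}, so b = 6. Remove 6 from c, d, e, f.
d's domain is down to {7}, so d = 7. Eliminate 7 elsewhere: e, f.
f must be 8 (only option left). Remove 8 from c, e.
c has just one choice, so c = 9.
e's domain is down to {10}, so e = 10.

b=6, c=9, d=7, e=10, f=8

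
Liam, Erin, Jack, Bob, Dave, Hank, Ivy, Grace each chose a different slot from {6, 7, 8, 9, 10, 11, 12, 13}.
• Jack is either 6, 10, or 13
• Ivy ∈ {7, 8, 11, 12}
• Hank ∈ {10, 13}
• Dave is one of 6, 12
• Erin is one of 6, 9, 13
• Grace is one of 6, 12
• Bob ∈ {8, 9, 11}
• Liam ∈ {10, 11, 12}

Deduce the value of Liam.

11

The 8 variables together cover exactly {6, 7, 8, 9, 10, 11, 12, 13} — 8 values for 8 variables — and 7 appears only in Ivy's list, so Ivy = 7.
The 7 still-open variables together cover exactly {6, 8, 9, 10, 11, 12, 13} — 7 values for 7 variables — and 8 appears only in Bob's list, so Bob = 8.
Among the 6 still-open variables, 9 fits only Erin (and all 6 values in {6, 9, 10, 11, 12, 13} must be used), so Erin = 9.
The 5 still-open variables draw from only 5 values {6, 10, 11, 12, 13}, so each is used; only Liam can be 11, hence Liam = 11.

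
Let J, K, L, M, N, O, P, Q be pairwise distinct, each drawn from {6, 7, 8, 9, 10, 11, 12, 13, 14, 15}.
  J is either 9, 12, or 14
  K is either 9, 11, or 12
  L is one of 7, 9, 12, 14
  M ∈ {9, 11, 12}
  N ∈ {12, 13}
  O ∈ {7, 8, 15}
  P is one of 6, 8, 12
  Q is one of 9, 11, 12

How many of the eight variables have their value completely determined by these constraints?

3

K, M, Q share exactly the 3 values {9, 11, 12}; by pigeonhole those values go to them, so strike 9, 11, 12 from J, L, N, P.
J's domain is down to {14}, so J = 14. Remove 14 from L.
L's domain is down to {7}, so L = 7. So O can't be 7.
N has just one choice, so N = 13.
Determined: J=14, L=7, N=13. The other variables each still have more than one consistent value. That makes 3.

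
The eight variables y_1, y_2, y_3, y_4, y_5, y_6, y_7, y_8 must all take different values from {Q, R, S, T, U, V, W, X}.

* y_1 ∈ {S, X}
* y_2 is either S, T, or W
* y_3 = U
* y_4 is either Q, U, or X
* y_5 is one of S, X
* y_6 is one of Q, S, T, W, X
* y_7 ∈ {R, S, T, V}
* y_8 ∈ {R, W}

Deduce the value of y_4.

Q

y_3 has just one choice, so y_3 = U. Strike U from y_4.
The 7 still-open variables draw from only 7 values {Q, R, S, T, V, W, X}, so each is used; only y_7 can be V, hence y_7 = V.
The 6 still-open variables draw from only 6 values {Q, R, S, T, W, X}, so each is used; only y_8 can be R, hence y_8 = R.
y_1 and y_5 between them cover only {S, X} — a naked pair. Remove those values from y_2, y_4, y_6.
So y_4 = Q.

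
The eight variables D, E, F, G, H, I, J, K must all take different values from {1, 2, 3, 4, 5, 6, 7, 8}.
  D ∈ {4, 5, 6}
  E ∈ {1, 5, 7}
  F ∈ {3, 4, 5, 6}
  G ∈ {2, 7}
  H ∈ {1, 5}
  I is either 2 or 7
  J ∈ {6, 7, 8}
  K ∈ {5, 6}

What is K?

6

The 8 variables together cover exactly {1, 2, 3, 4, 5, 6, 7, 8} — 8 values for 8 variables — and 3 appears only in F's list, so F = 3.
The 7 still-open variables together cover exactly {1, 2, 4, 5, 6, 7, 8} — 7 values for 7 variables — and 4 appears only in D's list, so D = 4.
The 6 still-open variables together cover exactly {1, 2, 5, 6, 7, 8} — 6 values for 6 variables — and 8 appears only in J's list, so J = 8.
The 5 still-open variables draw from only 5 values {1, 2, 5, 6, 7}, so each is used; only K can be 6, hence K = 6.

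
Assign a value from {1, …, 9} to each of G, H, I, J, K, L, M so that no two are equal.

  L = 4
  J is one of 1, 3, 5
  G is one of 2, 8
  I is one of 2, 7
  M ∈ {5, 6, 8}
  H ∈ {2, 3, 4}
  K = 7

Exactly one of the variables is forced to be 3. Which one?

H

K's domain is down to {7}, so K = 7. Remove 7 from I.
That leaves L = 4. So H can't be 4.
That leaves I = 2. Strike 2 from G, H.
So 3 goes to H.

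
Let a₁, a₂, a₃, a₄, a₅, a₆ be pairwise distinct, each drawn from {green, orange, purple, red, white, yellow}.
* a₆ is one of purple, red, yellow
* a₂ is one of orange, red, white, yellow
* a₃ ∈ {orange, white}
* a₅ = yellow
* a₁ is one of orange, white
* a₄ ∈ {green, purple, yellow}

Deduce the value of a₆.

purple

a₅ must be yellow (only option left). Remove yellow from a₂, a₄, a₆.
Among the 5 still-open variables, green fits only a₄ (and all 5 values in {green, orange, purple, red, white} must be used), so a₄ = green.
Among the 4 still-open variables, purple fits only a₆ (and all 4 values in {orange, purple, red, white} must be used), so a₆ = purple.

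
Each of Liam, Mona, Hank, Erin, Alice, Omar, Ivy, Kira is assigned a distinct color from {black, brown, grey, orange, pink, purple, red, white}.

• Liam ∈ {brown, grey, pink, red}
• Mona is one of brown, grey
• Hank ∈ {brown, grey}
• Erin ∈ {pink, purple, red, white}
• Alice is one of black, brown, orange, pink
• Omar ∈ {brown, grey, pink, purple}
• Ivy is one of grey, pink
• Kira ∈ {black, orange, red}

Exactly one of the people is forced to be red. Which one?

Among the 8 variables, white fits only Erin (and all 8 values in {black, brown, grey, orange, pink, purple, red, white} must be used), so Erin = white.
The 7 still-open variables draw from only 7 values {black, brown, grey, orange, pink, purple, red}, so each is used; only Omar can be purple, hence Omar = purple.
The 2 variables Mona and Hank are confined to {brown, grey}, which locks those values in; drop them from Liam, Alice, Ivy.
Ivy must be pink (only option left). Remove pink from Liam, Alice.
So red goes to Liam.

Liam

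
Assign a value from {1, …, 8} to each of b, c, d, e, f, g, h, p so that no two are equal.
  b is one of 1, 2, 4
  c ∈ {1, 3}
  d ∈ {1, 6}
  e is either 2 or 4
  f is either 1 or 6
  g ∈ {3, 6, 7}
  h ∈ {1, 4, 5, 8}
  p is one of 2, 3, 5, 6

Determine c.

3

The 8 variables together cover exactly {1, 2, 3, 4, 5, 6, 7, 8} — 8 values for 8 variables — and 7 appears only in g's list, so g = 7.
The 7 still-open variables draw from only 7 values {1, 2, 3, 4, 5, 6, 8}, so each is used; only h can be 8, hence h = 8.
The 6 still-open variables together cover exactly {1, 2, 3, 4, 5, 6} — 6 values for 6 variables — and 5 appears only in p's list, so p = 5.
The 5 still-open variables draw from only 5 values {1, 2, 3, 4, 6}, so each is used; only c can be 3, hence c = 3.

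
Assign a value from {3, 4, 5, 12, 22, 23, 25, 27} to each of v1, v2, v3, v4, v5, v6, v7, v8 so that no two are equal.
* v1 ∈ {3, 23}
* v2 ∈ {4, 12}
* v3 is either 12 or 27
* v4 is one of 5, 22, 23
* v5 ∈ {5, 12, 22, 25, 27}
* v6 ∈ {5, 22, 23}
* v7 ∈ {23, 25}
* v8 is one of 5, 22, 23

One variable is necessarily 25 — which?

v7

Among the 8 variables, 3 fits only v1 (and all 8 values in {3, 4, 5, 12, 22, 23, 25, 27} must be used), so v1 = 3.
The 7 still-open variables together cover exactly {4, 5, 12, 22, 23, 25, 27} — 7 values for 7 variables — and 4 appears only in v2's list, so v2 = 4.
v4, v6, v8 between them cover only {5, 22, 23} — a naked triple. Remove those values from v5, v7.
So 25 goes to v7.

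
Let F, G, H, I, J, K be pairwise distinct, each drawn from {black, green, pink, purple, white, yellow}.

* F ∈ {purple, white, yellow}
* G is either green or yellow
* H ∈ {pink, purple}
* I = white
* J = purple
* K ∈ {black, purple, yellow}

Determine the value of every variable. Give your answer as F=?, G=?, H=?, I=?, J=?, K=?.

I has just one choice, so I = white. Remove white from F.
J's domain is down to {purple}, so J = purple. So F, H, K can't be purple.
F has just one choice, so F = yellow. So G, K can't be yellow.
G must be green (only option left).
H must be pink (only option left).
K must be black (only option left).

F=yellow, G=green, H=pink, I=white, J=purple, K=black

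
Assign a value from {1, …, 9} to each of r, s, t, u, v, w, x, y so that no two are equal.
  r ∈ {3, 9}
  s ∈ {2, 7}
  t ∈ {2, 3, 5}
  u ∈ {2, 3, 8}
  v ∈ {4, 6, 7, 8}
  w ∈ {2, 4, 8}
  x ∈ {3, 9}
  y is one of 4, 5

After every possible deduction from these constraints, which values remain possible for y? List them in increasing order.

The 8 variables draw from only 8 values {2, 3, 4, 5, 6, 7, 8, 9}, so each is used; only v can be 6, hence v = 6.
Among the 7 still-open variables, 7 fits only s (and all 7 values in {2, 3, 4, 5, 7, 8, 9} must be used), so s = 7.
r and x between them cover only {3, 9} — a naked pair. Remove those values from t, u.
No further eliminations apply; y can still be any of 4, 5.

4, 5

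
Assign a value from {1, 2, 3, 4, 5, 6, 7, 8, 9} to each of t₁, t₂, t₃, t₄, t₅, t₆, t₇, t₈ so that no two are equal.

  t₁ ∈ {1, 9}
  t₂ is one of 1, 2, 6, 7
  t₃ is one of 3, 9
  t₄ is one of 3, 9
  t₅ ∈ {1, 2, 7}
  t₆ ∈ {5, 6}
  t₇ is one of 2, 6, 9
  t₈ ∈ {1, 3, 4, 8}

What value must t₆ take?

5

The 2 variables t₃ and t₄ are confined to {3, 9}, which locks those values in; drop them from t₁, t₇, t₈.
That leaves t₁ = 1. Strike 1 from t₂, t₅, t₈.
The 3 variables t₂, t₅, t₇ are confined to {2, 6, 7}, which locks those values in; drop them from t₆.
So t₆ = 5.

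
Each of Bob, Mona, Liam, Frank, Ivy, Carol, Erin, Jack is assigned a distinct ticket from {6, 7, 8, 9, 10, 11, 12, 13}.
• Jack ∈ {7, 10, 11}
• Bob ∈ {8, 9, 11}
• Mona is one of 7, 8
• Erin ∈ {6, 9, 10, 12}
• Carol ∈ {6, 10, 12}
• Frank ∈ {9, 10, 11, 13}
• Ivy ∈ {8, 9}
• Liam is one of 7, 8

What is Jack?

Among the 8 variables, 13 fits only Frank (and all 8 values in {6, 7, 8, 9, 10, 11, 12, 13} must be used), so Frank = 13.
Mona and Liam between them cover only {7, 8} — a naked pair. Remove those values from Bob, Ivy, Jack.
Ivy has just one choice, so Ivy = 9. Eliminate 9 elsewhere: Bob, Erin.
Bob's domain is down to {11}, so Bob = 11. Eliminate 11 elsewhere: Jack.
So Jack = 10.

10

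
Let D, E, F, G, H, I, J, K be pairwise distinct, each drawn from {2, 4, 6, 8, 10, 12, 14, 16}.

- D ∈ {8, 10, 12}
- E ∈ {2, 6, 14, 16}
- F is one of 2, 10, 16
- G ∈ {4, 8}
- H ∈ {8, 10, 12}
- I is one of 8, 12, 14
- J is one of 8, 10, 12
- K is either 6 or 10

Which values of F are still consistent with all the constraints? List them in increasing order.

2, 16

Among the 8 variables, 4 fits only G (and all 8 values in {2, 4, 6, 8, 10, 12, 14, 16} must be used), so G = 4.
The 3 variables D, H, J are confined to {8, 10, 12}, which locks those values in; drop them from F, I, K.
That leaves I = 14. Remove 14 from E.
That leaves K = 6. Strike 6 from E.
No further eliminations apply; F can still be any of 2, 16.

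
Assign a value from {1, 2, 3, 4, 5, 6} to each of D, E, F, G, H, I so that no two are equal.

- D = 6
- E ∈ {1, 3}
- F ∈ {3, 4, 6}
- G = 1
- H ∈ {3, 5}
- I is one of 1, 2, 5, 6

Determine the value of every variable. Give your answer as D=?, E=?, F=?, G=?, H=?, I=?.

D=6, E=3, F=4, G=1, H=5, I=2

D has just one choice, so D = 6. So F, I can't be 6.
G has just one choice, so G = 1. Remove 1 from E, I.
E has just one choice, so E = 3. Eliminate 3 elsewhere: F, H.
That leaves F = 4.
H has just one choice, so H = 5. Remove 5 from I.
That leaves I = 2.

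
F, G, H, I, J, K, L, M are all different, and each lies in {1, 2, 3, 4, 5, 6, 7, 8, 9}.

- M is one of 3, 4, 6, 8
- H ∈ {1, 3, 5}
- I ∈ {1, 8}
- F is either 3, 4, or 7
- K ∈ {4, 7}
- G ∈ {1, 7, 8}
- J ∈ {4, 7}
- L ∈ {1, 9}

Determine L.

9

Among the 8 variables, 5 fits only H (and all 8 values in {1, 3, 4, 5, 6, 7, 8, 9} must be used), so H = 5.
The 7 still-open variables draw from only 7 values {1, 3, 4, 6, 7, 8, 9}, so each is used; only M can be 6, hence M = 6.
Among the 6 still-open variables, 3 fits only F (and all 6 values in {1, 3, 4, 7, 8, 9} must be used), so F = 3.
The 5 still-open variables draw from only 5 values {1, 4, 7, 8, 9}, so each is used; only L can be 9, hence L = 9.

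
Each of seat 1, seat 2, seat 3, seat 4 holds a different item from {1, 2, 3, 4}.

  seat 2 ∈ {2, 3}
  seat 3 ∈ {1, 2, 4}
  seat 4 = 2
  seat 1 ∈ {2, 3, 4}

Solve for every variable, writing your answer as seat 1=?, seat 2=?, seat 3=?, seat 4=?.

seat 4 must be 2 (only option left). Strike 2 from seat 1, seat 2, seat 3.
seat 2 must be 3 (only option left). Strike 3 from seat 1.
seat 1 must be 4 (only option left). Remove 4 from seat 3.
seat 3's domain is down to {1}, so seat 3 = 1.

seat 1=4, seat 2=3, seat 3=1, seat 4=2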